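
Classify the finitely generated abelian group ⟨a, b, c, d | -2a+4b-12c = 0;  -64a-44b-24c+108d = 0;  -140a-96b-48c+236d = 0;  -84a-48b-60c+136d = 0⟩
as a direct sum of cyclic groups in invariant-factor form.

rank_ℚ(R)=4; free=4−4=0
SNF(R) diag = [2, 4, 4, 12] → torsion [2, 4, 4, 12]

Answer: M ≅ ℤ/2 ⊕ ℤ/4 ⊕ ℤ/4 ⊕ ℤ/12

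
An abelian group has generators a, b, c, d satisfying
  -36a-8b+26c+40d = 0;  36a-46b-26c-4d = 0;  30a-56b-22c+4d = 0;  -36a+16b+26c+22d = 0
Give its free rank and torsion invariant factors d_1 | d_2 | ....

rank_ℚ(R)=4; free=4−4=0
SNF(R) diag = [2, 6, 6, 18] → torsion [2, 6, 6, 18]

Answer: M ≅ ℤ/2 ⊕ ℤ/6 ⊕ ℤ/6 ⊕ ℤ/18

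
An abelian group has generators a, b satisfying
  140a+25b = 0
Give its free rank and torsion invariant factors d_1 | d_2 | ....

Answer: M ≅ ℤ^1 ⊕ ℤ/5

Derivation:
rank_ℚ(R)=1; free=2−1=1
SNF(R) diag = [5] → torsion [5]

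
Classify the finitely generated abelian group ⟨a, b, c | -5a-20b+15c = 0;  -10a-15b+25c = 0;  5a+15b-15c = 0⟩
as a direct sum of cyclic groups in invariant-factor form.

Answer: M ≅ ℤ/5 ⊕ ℤ/5 ⊕ ℤ/5

Derivation:
rank_ℚ(R)=3; free=3−3=0
SNF(R) diag = [5, 5, 5] → torsion [5, 5, 5]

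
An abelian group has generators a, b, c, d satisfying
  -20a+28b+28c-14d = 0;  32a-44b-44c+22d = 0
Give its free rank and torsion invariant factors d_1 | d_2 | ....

rank_ℚ(R)=2; free=4−2=2
SNF(R) diag = [2, 4] → torsion [2, 4]

Answer: M ≅ ℤ^2 ⊕ ℤ/2 ⊕ ℤ/4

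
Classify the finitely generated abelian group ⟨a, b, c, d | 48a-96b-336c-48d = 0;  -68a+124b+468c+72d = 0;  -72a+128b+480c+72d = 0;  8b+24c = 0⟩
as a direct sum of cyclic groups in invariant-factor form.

rank_ℚ(R)=4; free=4−4=0
SNF(R) diag = [4, 8, 24, 48] → torsion [4, 8, 24, 48]

Answer: M ≅ ℤ/4 ⊕ ℤ/8 ⊕ ℤ/24 ⊕ ℤ/48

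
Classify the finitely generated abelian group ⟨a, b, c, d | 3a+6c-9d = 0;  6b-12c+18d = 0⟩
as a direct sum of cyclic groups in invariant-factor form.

rank_ℚ(R)=2; free=4−2=2
SNF(R) diag = [3, 6] → torsion [3, 6]

Answer: M ≅ ℤ^2 ⊕ ℤ/3 ⊕ ℤ/6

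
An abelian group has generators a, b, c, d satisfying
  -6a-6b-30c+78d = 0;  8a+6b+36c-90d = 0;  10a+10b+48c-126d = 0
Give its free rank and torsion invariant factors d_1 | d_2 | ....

Answer: M ≅ ℤ^1 ⊕ ℤ/2 ⊕ ℤ/2 ⊕ ℤ/6

Derivation:
rank_ℚ(R)=3; free=4−3=1
SNF(R) diag = [2, 2, 6] → torsion [2, 2, 6]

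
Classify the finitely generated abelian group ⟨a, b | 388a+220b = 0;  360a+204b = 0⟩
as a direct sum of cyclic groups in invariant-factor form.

rank_ℚ(R)=2; free=2−2=0
SNF(R) diag = [4, 12] → torsion [4, 12]

Answer: M ≅ ℤ/4 ⊕ ℤ/12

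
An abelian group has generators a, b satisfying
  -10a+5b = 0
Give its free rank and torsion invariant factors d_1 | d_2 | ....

rank_ℚ(R)=1; free=2−1=1
SNF(R) diag = [5] → torsion [5]

Answer: M ≅ ℤ^1 ⊕ ℤ/5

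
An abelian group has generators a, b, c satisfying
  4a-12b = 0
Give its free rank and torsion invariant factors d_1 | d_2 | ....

Answer: M ≅ ℤ^2 ⊕ ℤ/4

Derivation:
rank_ℚ(R)=1; free=3−1=2
SNF(R) diag = [4] → torsion [4]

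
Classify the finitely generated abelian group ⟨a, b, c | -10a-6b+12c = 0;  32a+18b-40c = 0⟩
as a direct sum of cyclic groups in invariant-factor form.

rank_ℚ(R)=2; free=3−2=1
SNF(R) diag = [2, 2] → torsion [2, 2]

Answer: M ≅ ℤ^1 ⊕ ℤ/2 ⊕ ℤ/2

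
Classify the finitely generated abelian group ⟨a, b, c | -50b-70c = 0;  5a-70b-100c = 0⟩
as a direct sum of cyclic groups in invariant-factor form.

Answer: M ≅ ℤ^1 ⊕ ℤ/5 ⊕ ℤ/10

Derivation:
rank_ℚ(R)=2; free=3−2=1
SNF(R) diag = [5, 10] → torsion [5, 10]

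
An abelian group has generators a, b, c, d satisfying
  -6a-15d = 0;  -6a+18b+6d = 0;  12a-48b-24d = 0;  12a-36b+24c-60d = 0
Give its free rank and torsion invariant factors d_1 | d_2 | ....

Answer: M ≅ ℤ/3 ⊕ ℤ/6 ⊕ ℤ/12 ⊕ ℤ/24

Derivation:
rank_ℚ(R)=4; free=4−4=0
SNF(R) diag = [3, 6, 12, 24] → torsion [3, 6, 12, 24]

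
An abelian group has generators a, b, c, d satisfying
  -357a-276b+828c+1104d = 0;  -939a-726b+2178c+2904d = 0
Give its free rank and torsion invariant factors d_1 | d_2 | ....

rank_ℚ(R)=2; free=4−2=2
SNF(R) diag = [3, 6] → torsion [3, 6]

Answer: M ≅ ℤ^2 ⊕ ℤ/3 ⊕ ℤ/6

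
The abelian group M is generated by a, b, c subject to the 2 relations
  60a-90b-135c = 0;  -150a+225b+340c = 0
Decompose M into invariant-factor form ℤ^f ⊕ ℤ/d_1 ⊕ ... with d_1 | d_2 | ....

rank_ℚ(R)=2; free=3−2=1
SNF(R) diag = [5, 15] → torsion [5, 15]

Answer: M ≅ ℤ^1 ⊕ ℤ/5 ⊕ ℤ/15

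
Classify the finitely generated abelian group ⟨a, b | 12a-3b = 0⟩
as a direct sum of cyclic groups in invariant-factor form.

rank_ℚ(R)=1; free=2−1=1
SNF(R) diag = [3] → torsion [3]

Answer: M ≅ ℤ^1 ⊕ ℤ/3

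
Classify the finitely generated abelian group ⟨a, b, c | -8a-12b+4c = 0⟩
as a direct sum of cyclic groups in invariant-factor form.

Answer: M ≅ ℤ^2 ⊕ ℤ/4

Derivation:
rank_ℚ(R)=1; free=3−1=2
SNF(R) diag = [4] → torsion [4]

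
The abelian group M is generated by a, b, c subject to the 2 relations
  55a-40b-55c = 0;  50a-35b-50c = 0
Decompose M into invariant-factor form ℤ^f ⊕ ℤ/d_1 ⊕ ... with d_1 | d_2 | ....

Answer: M ≅ ℤ^1 ⊕ ℤ/5 ⊕ ℤ/15

Derivation:
rank_ℚ(R)=2; free=3−2=1
SNF(R) diag = [5, 15] → torsion [5, 15]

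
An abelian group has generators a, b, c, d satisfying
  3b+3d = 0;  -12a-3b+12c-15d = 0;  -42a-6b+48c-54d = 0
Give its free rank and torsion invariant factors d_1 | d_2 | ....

rank_ℚ(R)=3; free=4−3=1
SNF(R) diag = [3, 6, 12] → torsion [3, 6, 12]

Answer: M ≅ ℤ^1 ⊕ ℤ/3 ⊕ ℤ/6 ⊕ ℤ/12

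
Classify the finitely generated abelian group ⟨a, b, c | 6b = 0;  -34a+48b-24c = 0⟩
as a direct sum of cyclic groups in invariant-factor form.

Answer: M ≅ ℤ^1 ⊕ ℤ/2 ⊕ ℤ/6

Derivation:
rank_ℚ(R)=2; free=3−2=1
SNF(R) diag = [2, 6] → torsion [2, 6]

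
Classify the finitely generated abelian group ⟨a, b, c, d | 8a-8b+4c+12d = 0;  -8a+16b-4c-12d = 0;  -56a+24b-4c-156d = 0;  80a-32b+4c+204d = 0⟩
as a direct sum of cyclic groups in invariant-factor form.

Answer: M ≅ ℤ/4 ⊕ ℤ/8 ⊕ ℤ/24 ⊕ ℤ/48

Derivation:
rank_ℚ(R)=4; free=4−4=0
SNF(R) diag = [4, 8, 24, 48] → torsion [4, 8, 24, 48]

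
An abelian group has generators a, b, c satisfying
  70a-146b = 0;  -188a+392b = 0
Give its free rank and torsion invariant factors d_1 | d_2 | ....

Answer: M ≅ ℤ^1 ⊕ ℤ/2 ⊕ ℤ/4

Derivation:
rank_ℚ(R)=2; free=3−2=1
SNF(R) diag = [2, 4] → torsion [2, 4]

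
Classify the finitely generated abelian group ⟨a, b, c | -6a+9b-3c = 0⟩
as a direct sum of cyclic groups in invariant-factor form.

Answer: M ≅ ℤ^2 ⊕ ℤ/3

Derivation:
rank_ℚ(R)=1; free=3−1=2
SNF(R) diag = [3] → torsion [3]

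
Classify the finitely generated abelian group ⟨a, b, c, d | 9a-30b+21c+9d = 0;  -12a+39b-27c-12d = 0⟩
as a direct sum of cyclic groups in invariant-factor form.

Answer: M ≅ ℤ^2 ⊕ ℤ/3 ⊕ ℤ/3

Derivation:
rank_ℚ(R)=2; free=4−2=2
SNF(R) diag = [3, 3] → torsion [3, 3]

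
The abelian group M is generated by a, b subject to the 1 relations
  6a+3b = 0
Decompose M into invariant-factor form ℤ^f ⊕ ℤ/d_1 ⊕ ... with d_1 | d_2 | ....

Answer: M ≅ ℤ^1 ⊕ ℤ/3

Derivation:
rank_ℚ(R)=1; free=2−1=1
SNF(R) diag = [3] → torsion [3]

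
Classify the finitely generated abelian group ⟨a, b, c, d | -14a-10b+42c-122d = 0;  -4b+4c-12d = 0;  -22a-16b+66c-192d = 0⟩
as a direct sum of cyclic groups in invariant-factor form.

rank_ℚ(R)=3; free=4−3=1
SNF(R) diag = [2, 2, 4] → torsion [2, 2, 4]

Answer: M ≅ ℤ^1 ⊕ ℤ/2 ⊕ ℤ/2 ⊕ ℤ/4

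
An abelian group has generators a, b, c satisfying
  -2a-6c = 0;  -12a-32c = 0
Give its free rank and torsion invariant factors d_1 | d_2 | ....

Answer: M ≅ ℤ^1 ⊕ ℤ/2 ⊕ ℤ/4

Derivation:
rank_ℚ(R)=2; free=3−2=1
SNF(R) diag = [2, 4] → torsion [2, 4]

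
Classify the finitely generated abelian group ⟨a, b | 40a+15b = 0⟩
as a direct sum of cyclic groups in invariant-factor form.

rank_ℚ(R)=1; free=2−1=1
SNF(R) diag = [5] → torsion [5]

Answer: M ≅ ℤ^1 ⊕ ℤ/5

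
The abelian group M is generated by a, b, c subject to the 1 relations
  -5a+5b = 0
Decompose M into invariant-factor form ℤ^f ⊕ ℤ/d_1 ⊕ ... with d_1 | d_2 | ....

rank_ℚ(R)=1; free=3−1=2
SNF(R) diag = [5] → torsion [5]

Answer: M ≅ ℤ^2 ⊕ ℤ/5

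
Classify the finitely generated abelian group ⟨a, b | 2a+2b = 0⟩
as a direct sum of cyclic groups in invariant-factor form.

rank_ℚ(R)=1; free=2−1=1
SNF(R) diag = [2] → torsion [2]

Answer: M ≅ ℤ^1 ⊕ ℤ/2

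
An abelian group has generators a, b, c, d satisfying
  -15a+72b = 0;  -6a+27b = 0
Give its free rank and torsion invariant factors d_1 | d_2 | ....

rank_ℚ(R)=2; free=4−2=2
SNF(R) diag = [3, 9] → torsion [3, 9]

Answer: M ≅ ℤ^2 ⊕ ℤ/3 ⊕ ℤ/9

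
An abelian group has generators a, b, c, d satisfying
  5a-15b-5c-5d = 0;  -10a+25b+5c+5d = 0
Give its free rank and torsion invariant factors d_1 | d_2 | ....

rank_ℚ(R)=2; free=4−2=2
SNF(R) diag = [5, 5] → torsion [5, 5]

Answer: M ≅ ℤ^2 ⊕ ℤ/5 ⊕ ℤ/5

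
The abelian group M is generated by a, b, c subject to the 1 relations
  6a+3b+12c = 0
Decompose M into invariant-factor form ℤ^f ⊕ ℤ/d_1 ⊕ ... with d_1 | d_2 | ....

rank_ℚ(R)=1; free=3−1=2
SNF(R) diag = [3] → torsion [3]

Answer: M ≅ ℤ^2 ⊕ ℤ/3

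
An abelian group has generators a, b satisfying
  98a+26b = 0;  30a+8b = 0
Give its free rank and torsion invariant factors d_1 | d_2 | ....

rank_ℚ(R)=2; free=2−2=0
SNF(R) diag = [2, 2] → torsion [2, 2]

Answer: M ≅ ℤ/2 ⊕ ℤ/2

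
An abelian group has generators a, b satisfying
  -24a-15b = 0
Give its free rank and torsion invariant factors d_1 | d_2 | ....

Answer: M ≅ ℤ^1 ⊕ ℤ/3

Derivation:
rank_ℚ(R)=1; free=2−1=1
SNF(R) diag = [3] → torsion [3]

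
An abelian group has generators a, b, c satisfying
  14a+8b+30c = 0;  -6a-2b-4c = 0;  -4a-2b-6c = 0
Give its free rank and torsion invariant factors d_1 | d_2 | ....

rank_ℚ(R)=3; free=3−3=0
SNF(R) diag = [2, 2, 4] → torsion [2, 2, 4]

Answer: M ≅ ℤ/2 ⊕ ℤ/2 ⊕ ℤ/4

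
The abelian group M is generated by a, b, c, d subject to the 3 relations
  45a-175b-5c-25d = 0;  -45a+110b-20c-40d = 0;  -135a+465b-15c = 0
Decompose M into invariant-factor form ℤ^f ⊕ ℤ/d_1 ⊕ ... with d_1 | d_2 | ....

Answer: M ≅ ℤ^1 ⊕ ℤ/5 ⊕ ℤ/15 ⊕ ℤ/45

Derivation:
rank_ℚ(R)=3; free=4−3=1
SNF(R) diag = [5, 15, 45] → torsion [5, 15, 45]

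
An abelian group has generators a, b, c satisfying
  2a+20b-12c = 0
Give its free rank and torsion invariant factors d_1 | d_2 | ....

rank_ℚ(R)=1; free=3−1=2
SNF(R) diag = [2] → torsion [2]

Answer: M ≅ ℤ^2 ⊕ ℤ/2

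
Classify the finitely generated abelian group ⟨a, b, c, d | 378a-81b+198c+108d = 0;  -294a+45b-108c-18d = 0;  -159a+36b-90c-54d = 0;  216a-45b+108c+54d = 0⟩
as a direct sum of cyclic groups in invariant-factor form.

Answer: M ≅ ℤ/3 ⊕ ℤ/9 ⊕ ℤ/18 ⊕ ℤ/36

Derivation:
rank_ℚ(R)=4; free=4−4=0
SNF(R) diag = [3, 9, 18, 36] → torsion [3, 9, 18, 36]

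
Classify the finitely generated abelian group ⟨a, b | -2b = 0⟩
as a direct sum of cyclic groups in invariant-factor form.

rank_ℚ(R)=1; free=2−1=1
SNF(R) diag = [2] → torsion [2]

Answer: M ≅ ℤ^1 ⊕ ℤ/2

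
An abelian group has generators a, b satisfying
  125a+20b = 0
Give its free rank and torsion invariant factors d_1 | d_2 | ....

rank_ℚ(R)=1; free=2−1=1
SNF(R) diag = [5] → torsion [5]

Answer: M ≅ ℤ^1 ⊕ ℤ/5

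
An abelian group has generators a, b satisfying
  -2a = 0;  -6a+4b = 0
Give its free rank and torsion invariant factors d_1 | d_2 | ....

Answer: M ≅ ℤ/2 ⊕ ℤ/4

Derivation:
rank_ℚ(R)=2; free=2−2=0
SNF(R) diag = [2, 4] → torsion [2, 4]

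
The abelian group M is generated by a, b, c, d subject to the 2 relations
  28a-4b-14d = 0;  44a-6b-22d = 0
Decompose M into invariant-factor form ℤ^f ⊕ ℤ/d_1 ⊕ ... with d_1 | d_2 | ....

Answer: M ≅ ℤ^2 ⊕ ℤ/2 ⊕ ℤ/2

Derivation:
rank_ℚ(R)=2; free=4−2=2
SNF(R) diag = [2, 2] → torsion [2, 2]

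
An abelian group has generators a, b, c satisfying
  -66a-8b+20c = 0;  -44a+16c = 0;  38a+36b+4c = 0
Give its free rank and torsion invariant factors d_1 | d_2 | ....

Answer: M ≅ ℤ/2 ⊕ ℤ/4 ⊕ ℤ/8

Derivation:
rank_ℚ(R)=3; free=3−3=0
SNF(R) diag = [2, 4, 8] → torsion [2, 4, 8]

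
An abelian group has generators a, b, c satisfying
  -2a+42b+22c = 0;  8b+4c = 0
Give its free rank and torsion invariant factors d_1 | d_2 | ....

Answer: M ≅ ℤ^1 ⊕ ℤ/2 ⊕ ℤ/4

Derivation:
rank_ℚ(R)=2; free=3−2=1
SNF(R) diag = [2, 4] → torsion [2, 4]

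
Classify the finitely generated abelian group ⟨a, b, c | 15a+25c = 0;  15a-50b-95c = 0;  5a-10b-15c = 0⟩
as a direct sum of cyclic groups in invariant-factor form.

Answer: M ≅ ℤ/5 ⊕ ℤ/10 ⊕ ℤ/10

Derivation:
rank_ℚ(R)=3; free=3−3=0
SNF(R) diag = [5, 10, 10] → torsion [5, 10, 10]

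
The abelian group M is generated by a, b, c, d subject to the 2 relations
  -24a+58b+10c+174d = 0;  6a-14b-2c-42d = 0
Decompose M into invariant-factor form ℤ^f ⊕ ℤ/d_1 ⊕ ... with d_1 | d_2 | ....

rank_ℚ(R)=2; free=4−2=2
SNF(R) diag = [2, 6] → torsion [2, 6]

Answer: M ≅ ℤ^2 ⊕ ℤ/2 ⊕ ℤ/6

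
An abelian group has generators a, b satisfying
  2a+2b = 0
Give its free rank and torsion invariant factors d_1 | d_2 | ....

Answer: M ≅ ℤ^1 ⊕ ℤ/2

Derivation:
rank_ℚ(R)=1; free=2−1=1
SNF(R) diag = [2] → torsion [2]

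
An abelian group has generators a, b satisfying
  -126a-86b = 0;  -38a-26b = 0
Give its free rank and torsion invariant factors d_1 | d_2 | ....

Answer: M ≅ ℤ/2 ⊕ ℤ/4

Derivation:
rank_ℚ(R)=2; free=2−2=0
SNF(R) diag = [2, 4] → torsion [2, 4]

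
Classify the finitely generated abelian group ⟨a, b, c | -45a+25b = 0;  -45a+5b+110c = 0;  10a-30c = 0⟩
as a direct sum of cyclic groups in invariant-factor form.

Answer: M ≅ ℤ/5 ⊕ ℤ/10 ⊕ ℤ/10

Derivation:
rank_ℚ(R)=3; free=3−3=0
SNF(R) diag = [5, 10, 10] → torsion [5, 10, 10]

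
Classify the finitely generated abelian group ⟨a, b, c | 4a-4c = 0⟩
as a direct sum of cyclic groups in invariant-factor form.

rank_ℚ(R)=1; free=3−1=2
SNF(R) diag = [4] → torsion [4]

Answer: M ≅ ℤ^2 ⊕ ℤ/4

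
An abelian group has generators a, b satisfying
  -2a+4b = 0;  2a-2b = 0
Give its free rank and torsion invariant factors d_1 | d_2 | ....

rank_ℚ(R)=2; free=2−2=0
SNF(R) diag = [2, 2] → torsion [2, 2]

Answer: M ≅ ℤ/2 ⊕ ℤ/2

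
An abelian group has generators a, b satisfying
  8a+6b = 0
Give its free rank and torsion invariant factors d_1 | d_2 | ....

rank_ℚ(R)=1; free=2−1=1
SNF(R) diag = [2] → torsion [2]

Answer: M ≅ ℤ^1 ⊕ ℤ/2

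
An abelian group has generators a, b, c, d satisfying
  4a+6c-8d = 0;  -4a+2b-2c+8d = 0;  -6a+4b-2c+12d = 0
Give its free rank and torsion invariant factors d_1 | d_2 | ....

Answer: M ≅ ℤ^1 ⊕ ℤ/2 ⊕ ℤ/2 ⊕ ℤ/2

Derivation:
rank_ℚ(R)=3; free=4−3=1
SNF(R) diag = [2, 2, 2] → torsion [2, 2, 2]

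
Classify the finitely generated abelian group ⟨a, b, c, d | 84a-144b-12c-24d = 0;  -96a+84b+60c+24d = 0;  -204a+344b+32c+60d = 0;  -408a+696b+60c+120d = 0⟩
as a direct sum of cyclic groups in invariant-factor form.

Answer: M ≅ ℤ/4 ⊕ ℤ/12 ⊕ ℤ/12 ⊕ ℤ/12

Derivation:
rank_ℚ(R)=4; free=4−4=0
SNF(R) diag = [4, 12, 12, 12] → torsion [4, 12, 12, 12]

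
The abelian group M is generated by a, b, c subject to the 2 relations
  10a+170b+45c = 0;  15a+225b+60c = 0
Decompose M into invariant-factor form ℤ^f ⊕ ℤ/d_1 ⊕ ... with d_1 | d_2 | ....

Answer: M ≅ ℤ^1 ⊕ ℤ/5 ⊕ ℤ/15

Derivation:
rank_ℚ(R)=2; free=3−2=1
SNF(R) diag = [5, 15] → torsion [5, 15]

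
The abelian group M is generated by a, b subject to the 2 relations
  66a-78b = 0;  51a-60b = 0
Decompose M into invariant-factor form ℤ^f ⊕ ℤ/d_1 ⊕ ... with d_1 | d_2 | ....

Answer: M ≅ ℤ/3 ⊕ ℤ/6

Derivation:
rank_ℚ(R)=2; free=2−2=0
SNF(R) diag = [3, 6] → torsion [3, 6]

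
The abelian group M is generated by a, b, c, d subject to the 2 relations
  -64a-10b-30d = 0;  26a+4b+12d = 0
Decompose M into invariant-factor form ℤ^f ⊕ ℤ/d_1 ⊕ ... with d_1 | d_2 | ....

rank_ℚ(R)=2; free=4−2=2
SNF(R) diag = [2, 2] → torsion [2, 2]

Answer: M ≅ ℤ^2 ⊕ ℤ/2 ⊕ ℤ/2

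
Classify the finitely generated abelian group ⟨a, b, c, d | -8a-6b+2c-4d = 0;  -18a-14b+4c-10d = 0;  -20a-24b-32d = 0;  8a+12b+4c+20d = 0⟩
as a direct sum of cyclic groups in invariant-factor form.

Answer: M ≅ ℤ/2 ⊕ ℤ/2 ⊕ ℤ/4 ⊕ ℤ/4

Derivation:
rank_ℚ(R)=4; free=4−4=0
SNF(R) diag = [2, 2, 4, 4] → torsion [2, 2, 4, 4]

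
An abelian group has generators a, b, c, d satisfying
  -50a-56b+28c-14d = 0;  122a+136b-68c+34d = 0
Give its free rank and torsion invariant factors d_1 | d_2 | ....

rank_ℚ(R)=2; free=4−2=2
SNF(R) diag = [2, 4] → torsion [2, 4]

Answer: M ≅ ℤ^2 ⊕ ℤ/2 ⊕ ℤ/4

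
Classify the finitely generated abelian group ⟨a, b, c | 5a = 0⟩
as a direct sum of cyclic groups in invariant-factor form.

rank_ℚ(R)=1; free=3−1=2
SNF(R) diag = [5] → torsion [5]

Answer: M ≅ ℤ^2 ⊕ ℤ/5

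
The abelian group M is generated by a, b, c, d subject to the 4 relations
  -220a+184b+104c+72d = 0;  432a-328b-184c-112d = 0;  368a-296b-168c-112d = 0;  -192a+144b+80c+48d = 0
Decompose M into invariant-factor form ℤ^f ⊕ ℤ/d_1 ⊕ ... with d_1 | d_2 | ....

rank_ℚ(R)=4; free=4−4=0
SNF(R) diag = [4, 8, 16, 16] → torsion [4, 8, 16, 16]

Answer: M ≅ ℤ/4 ⊕ ℤ/8 ⊕ ℤ/16 ⊕ ℤ/16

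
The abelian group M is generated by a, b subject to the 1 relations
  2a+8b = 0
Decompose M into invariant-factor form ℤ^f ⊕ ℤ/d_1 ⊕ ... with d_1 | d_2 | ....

Answer: M ≅ ℤ^1 ⊕ ℤ/2

Derivation:
rank_ℚ(R)=1; free=2−1=1
SNF(R) diag = [2] → torsion [2]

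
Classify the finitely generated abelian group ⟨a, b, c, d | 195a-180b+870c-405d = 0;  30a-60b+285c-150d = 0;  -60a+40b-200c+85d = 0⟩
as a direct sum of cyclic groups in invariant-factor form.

rank_ℚ(R)=3; free=4−3=1
SNF(R) diag = [5, 15, 45] → torsion [5, 15, 45]

Answer: M ≅ ℤ^1 ⊕ ℤ/5 ⊕ ℤ/15 ⊕ ℤ/45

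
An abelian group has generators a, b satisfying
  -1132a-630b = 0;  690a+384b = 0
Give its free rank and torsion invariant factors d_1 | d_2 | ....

rank_ℚ(R)=2; free=2−2=0
SNF(R) diag = [2, 6] → torsion [2, 6]

Answer: M ≅ ℤ/2 ⊕ ℤ/6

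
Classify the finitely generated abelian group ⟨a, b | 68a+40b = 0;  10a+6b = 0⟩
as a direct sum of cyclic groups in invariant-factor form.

Answer: M ≅ ℤ/2 ⊕ ℤ/4

Derivation:
rank_ℚ(R)=2; free=2−2=0
SNF(R) diag = [2, 4] → torsion [2, 4]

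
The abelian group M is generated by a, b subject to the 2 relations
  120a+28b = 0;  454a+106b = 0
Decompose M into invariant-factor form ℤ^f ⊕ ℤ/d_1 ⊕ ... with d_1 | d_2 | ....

Answer: M ≅ ℤ/2 ⊕ ℤ/4

Derivation:
rank_ℚ(R)=2; free=2−2=0
SNF(R) diag = [2, 4] → torsion [2, 4]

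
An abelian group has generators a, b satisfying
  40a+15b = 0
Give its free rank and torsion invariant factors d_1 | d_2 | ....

rank_ℚ(R)=1; free=2−1=1
SNF(R) diag = [5] → torsion [5]

Answer: M ≅ ℤ^1 ⊕ ℤ/5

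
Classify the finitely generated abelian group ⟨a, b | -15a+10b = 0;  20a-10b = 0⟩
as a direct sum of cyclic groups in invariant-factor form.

Answer: M ≅ ℤ/5 ⊕ ℤ/10

Derivation:
rank_ℚ(R)=2; free=2−2=0
SNF(R) diag = [5, 10] → torsion [5, 10]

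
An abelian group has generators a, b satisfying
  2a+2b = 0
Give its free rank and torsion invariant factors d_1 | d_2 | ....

Answer: M ≅ ℤ^1 ⊕ ℤ/2

Derivation:
rank_ℚ(R)=1; free=2−1=1
SNF(R) diag = [2] → torsion [2]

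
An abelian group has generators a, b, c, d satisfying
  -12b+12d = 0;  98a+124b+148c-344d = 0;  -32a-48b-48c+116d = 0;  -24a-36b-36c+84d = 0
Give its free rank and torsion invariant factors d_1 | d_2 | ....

Answer: M ≅ ℤ/2 ⊕ ℤ/4 ⊕ ℤ/12 ⊕ ℤ/12

Derivation:
rank_ℚ(R)=4; free=4−4=0
SNF(R) diag = [2, 4, 12, 12] → torsion [2, 4, 12, 12]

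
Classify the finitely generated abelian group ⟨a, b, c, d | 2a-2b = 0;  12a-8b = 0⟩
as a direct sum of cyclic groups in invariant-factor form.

rank_ℚ(R)=2; free=4−2=2
SNF(R) diag = [2, 4] → torsion [2, 4]

Answer: M ≅ ℤ^2 ⊕ ℤ/2 ⊕ ℤ/4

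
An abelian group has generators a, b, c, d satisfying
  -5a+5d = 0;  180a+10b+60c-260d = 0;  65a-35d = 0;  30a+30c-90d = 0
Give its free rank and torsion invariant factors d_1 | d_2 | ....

rank_ℚ(R)=4; free=4−4=0
SNF(R) diag = [5, 10, 30, 30] → torsion [5, 10, 30, 30]

Answer: M ≅ ℤ/5 ⊕ ℤ/10 ⊕ ℤ/30 ⊕ ℤ/30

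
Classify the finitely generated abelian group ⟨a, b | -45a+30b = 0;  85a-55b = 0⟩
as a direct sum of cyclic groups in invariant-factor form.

Answer: M ≅ ℤ/5 ⊕ ℤ/15

Derivation:
rank_ℚ(R)=2; free=2−2=0
SNF(R) diag = [5, 15] → torsion [5, 15]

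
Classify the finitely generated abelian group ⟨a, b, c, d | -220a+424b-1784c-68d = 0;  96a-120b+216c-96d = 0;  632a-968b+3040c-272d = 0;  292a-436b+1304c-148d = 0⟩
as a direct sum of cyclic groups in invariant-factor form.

Answer: M ≅ ℤ/4 ⊕ ℤ/12 ⊕ ℤ/24 ⊕ ℤ/72

Derivation:
rank_ℚ(R)=4; free=4−4=0
SNF(R) diag = [4, 12, 24, 72] → torsion [4, 12, 24, 72]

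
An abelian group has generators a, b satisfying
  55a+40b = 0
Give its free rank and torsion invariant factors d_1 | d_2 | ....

rank_ℚ(R)=1; free=2−1=1
SNF(R) diag = [5] → torsion [5]

Answer: M ≅ ℤ^1 ⊕ ℤ/5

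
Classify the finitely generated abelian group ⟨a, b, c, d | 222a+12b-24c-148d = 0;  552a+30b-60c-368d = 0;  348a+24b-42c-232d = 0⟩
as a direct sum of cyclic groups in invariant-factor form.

rank_ℚ(R)=3; free=4−3=1
SNF(R) diag = [2, 6, 6] → torsion [2, 6, 6]

Answer: M ≅ ℤ^1 ⊕ ℤ/2 ⊕ ℤ/6 ⊕ ℤ/6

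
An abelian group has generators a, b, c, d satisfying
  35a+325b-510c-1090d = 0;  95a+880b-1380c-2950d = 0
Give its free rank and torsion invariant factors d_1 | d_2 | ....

Answer: M ≅ ℤ^2 ⊕ ℤ/5 ⊕ ℤ/15

Derivation:
rank_ℚ(R)=2; free=4−2=2
SNF(R) diag = [5, 15] → torsion [5, 15]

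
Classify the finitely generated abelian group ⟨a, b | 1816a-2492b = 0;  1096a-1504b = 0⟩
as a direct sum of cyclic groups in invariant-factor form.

Answer: M ≅ ℤ/4 ⊕ ℤ/8

Derivation:
rank_ℚ(R)=2; free=2−2=0
SNF(R) diag = [4, 8] → torsion [4, 8]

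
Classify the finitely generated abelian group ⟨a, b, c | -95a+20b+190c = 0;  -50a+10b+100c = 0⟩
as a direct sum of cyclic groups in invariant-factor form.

Answer: M ≅ ℤ^1 ⊕ ℤ/5 ⊕ ℤ/10

Derivation:
rank_ℚ(R)=2; free=3−2=1
SNF(R) diag = [5, 10] → torsion [5, 10]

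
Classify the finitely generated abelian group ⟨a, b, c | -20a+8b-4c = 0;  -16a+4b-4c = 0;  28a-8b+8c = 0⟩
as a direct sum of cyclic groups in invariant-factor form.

rank_ℚ(R)=3; free=3−3=0
SNF(R) diag = [4, 4, 4] → torsion [4, 4, 4]

Answer: M ≅ ℤ/4 ⊕ ℤ/4 ⊕ ℤ/4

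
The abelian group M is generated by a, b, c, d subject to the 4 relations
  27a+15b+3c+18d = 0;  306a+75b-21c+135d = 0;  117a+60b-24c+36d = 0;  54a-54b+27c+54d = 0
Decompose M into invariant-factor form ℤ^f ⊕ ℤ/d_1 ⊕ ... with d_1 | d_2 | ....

Answer: M ≅ ℤ/3 ⊕ ℤ/9 ⊕ ℤ/27 ⊕ ℤ/81

Derivation:
rank_ℚ(R)=4; free=4−4=0
SNF(R) diag = [3, 9, 27, 81] → torsion [3, 9, 27, 81]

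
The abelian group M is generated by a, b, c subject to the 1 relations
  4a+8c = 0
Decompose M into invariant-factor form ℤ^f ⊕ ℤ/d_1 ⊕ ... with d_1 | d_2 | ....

rank_ℚ(R)=1; free=3−1=2
SNF(R) diag = [4] → torsion [4]

Answer: M ≅ ℤ^2 ⊕ ℤ/4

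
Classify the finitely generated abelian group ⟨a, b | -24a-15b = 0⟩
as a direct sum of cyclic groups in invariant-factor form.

rank_ℚ(R)=1; free=2−1=1
SNF(R) diag = [3] → torsion [3]

Answer: M ≅ ℤ^1 ⊕ ℤ/3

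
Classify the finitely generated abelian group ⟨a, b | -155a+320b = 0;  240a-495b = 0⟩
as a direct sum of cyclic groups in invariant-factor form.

Answer: M ≅ ℤ/5 ⊕ ℤ/15

Derivation:
rank_ℚ(R)=2; free=2−2=0
SNF(R) diag = [5, 15] → torsion [5, 15]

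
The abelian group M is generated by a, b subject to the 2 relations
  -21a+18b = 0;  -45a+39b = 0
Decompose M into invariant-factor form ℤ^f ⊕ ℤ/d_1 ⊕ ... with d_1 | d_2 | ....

rank_ℚ(R)=2; free=2−2=0
SNF(R) diag = [3, 3] → torsion [3, 3]

Answer: M ≅ ℤ/3 ⊕ ℤ/3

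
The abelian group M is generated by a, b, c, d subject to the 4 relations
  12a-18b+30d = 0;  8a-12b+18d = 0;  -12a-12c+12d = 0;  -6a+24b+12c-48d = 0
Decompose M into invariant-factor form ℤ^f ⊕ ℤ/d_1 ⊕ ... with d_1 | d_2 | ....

rank_ℚ(R)=4; free=4−4=0
SNF(R) diag = [2, 6, 6, 12] → torsion [2, 6, 6, 12]

Answer: M ≅ ℤ/2 ⊕ ℤ/6 ⊕ ℤ/6 ⊕ ℤ/12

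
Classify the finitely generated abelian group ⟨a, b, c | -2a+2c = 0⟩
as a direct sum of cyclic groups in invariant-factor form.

Answer: M ≅ ℤ^2 ⊕ ℤ/2

Derivation:
rank_ℚ(R)=1; free=3−1=2
SNF(R) diag = [2] → torsion [2]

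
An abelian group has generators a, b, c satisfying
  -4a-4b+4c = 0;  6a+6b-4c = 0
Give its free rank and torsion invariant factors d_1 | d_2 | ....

Answer: M ≅ ℤ^1 ⊕ ℤ/2 ⊕ ℤ/4

Derivation:
rank_ℚ(R)=2; free=3−2=1
SNF(R) diag = [2, 4] → torsion [2, 4]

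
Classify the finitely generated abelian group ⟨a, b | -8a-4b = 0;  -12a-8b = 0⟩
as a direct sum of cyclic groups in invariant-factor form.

rank_ℚ(R)=2; free=2−2=0
SNF(R) diag = [4, 4] → torsion [4, 4]

Answer: M ≅ ℤ/4 ⊕ ℤ/4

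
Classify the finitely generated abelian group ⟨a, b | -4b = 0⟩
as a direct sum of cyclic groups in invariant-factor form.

Answer: M ≅ ℤ^1 ⊕ ℤ/4

Derivation:
rank_ℚ(R)=1; free=2−1=1
SNF(R) diag = [4] → torsion [4]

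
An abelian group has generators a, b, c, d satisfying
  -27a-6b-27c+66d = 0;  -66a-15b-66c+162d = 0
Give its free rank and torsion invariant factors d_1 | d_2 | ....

Answer: M ≅ ℤ^2 ⊕ ℤ/3 ⊕ ℤ/3

Derivation:
rank_ℚ(R)=2; free=4−2=2
SNF(R) diag = [3, 3] → torsion [3, 3]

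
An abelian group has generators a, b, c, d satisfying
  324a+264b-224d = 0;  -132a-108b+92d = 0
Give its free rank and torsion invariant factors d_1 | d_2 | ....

rank_ℚ(R)=2; free=4−2=2
SNF(R) diag = [4, 12] → torsion [4, 12]

Answer: M ≅ ℤ^2 ⊕ ℤ/4 ⊕ ℤ/12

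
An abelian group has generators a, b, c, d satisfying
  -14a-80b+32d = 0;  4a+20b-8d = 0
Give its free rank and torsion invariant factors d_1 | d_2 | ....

rank_ℚ(R)=2; free=4−2=2
SNF(R) diag = [2, 4] → torsion [2, 4]

Answer: M ≅ ℤ^2 ⊕ ℤ/2 ⊕ ℤ/4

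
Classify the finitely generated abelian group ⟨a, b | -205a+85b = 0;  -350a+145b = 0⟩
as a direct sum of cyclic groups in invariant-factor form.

rank_ℚ(R)=2; free=2−2=0
SNF(R) diag = [5, 5] → torsion [5, 5]

Answer: M ≅ ℤ/5 ⊕ ℤ/5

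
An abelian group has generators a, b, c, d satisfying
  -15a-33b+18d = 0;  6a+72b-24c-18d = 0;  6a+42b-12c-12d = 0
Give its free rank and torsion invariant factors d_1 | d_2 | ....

Answer: M ≅ ℤ^1 ⊕ ℤ/3 ⊕ ℤ/6 ⊕ ℤ/12

Derivation:
rank_ℚ(R)=3; free=4−3=1
SNF(R) diag = [3, 6, 12] → torsion [3, 6, 12]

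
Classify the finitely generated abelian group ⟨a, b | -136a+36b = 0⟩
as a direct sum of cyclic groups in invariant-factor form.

Answer: M ≅ ℤ^1 ⊕ ℤ/4

Derivation:
rank_ℚ(R)=1; free=2−1=1
SNF(R) diag = [4] → torsion [4]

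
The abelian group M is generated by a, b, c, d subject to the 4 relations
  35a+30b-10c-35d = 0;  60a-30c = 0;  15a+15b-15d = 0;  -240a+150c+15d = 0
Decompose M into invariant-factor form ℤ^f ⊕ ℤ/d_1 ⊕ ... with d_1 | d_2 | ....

Answer: M ≅ ℤ/5 ⊕ ℤ/15 ⊕ ℤ/15 ⊕ ℤ/30

Derivation:
rank_ℚ(R)=4; free=4−4=0
SNF(R) diag = [5, 15, 15, 30] → torsion [5, 15, 15, 30]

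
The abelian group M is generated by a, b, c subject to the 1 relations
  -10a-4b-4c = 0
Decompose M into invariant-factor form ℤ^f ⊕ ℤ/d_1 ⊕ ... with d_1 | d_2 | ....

rank_ℚ(R)=1; free=3−1=2
SNF(R) diag = [2] → torsion [2]

Answer: M ≅ ℤ^2 ⊕ ℤ/2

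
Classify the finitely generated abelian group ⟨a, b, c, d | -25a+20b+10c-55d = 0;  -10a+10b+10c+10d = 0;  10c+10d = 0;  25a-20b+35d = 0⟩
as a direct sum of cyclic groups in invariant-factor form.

rank_ℚ(R)=4; free=4−4=0
SNF(R) diag = [5, 10, 10, 30] → torsion [5, 10, 10, 30]

Answer: M ≅ ℤ/5 ⊕ ℤ/10 ⊕ ℤ/10 ⊕ ℤ/30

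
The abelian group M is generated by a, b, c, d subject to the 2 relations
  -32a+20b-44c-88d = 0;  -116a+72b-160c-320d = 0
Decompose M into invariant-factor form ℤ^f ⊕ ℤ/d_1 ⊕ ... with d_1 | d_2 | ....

rank_ℚ(R)=2; free=4−2=2
SNF(R) diag = [4, 4] → torsion [4, 4]

Answer: M ≅ ℤ^2 ⊕ ℤ/4 ⊕ ℤ/4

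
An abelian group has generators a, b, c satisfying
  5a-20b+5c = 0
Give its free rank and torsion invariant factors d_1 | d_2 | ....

Answer: M ≅ ℤ^2 ⊕ ℤ/5

Derivation:
rank_ℚ(R)=1; free=3−1=2
SNF(R) diag = [5] → torsion [5]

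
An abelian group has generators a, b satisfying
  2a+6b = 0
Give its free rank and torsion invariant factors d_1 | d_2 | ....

rank_ℚ(R)=1; free=2−1=1
SNF(R) diag = [2] → torsion [2]

Answer: M ≅ ℤ^1 ⊕ ℤ/2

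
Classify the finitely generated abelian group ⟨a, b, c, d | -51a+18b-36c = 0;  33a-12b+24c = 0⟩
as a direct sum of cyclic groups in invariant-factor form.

Answer: M ≅ ℤ^2 ⊕ ℤ/3 ⊕ ℤ/6

Derivation:
rank_ℚ(R)=2; free=4−2=2
SNF(R) diag = [3, 6] → torsion [3, 6]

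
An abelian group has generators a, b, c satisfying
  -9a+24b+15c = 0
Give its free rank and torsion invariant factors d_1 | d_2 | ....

Answer: M ≅ ℤ^2 ⊕ ℤ/3

Derivation:
rank_ℚ(R)=1; free=3−1=2
SNF(R) diag = [3] → torsion [3]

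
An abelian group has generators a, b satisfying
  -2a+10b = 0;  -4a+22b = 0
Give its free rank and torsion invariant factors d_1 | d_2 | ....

rank_ℚ(R)=2; free=2−2=0
SNF(R) diag = [2, 2] → torsion [2, 2]

Answer: M ≅ ℤ/2 ⊕ ℤ/2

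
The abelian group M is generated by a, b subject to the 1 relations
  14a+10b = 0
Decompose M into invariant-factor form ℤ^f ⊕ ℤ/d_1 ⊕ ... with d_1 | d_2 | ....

Answer: M ≅ ℤ^1 ⊕ ℤ/2

Derivation:
rank_ℚ(R)=1; free=2−1=1
SNF(R) diag = [2] → torsion [2]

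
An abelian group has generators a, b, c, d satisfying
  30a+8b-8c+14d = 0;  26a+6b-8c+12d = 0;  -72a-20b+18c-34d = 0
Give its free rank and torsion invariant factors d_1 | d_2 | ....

rank_ℚ(R)=3; free=4−3=1
SNF(R) diag = [2, 2, 2] → torsion [2, 2, 2]

Answer: M ≅ ℤ^1 ⊕ ℤ/2 ⊕ ℤ/2 ⊕ ℤ/2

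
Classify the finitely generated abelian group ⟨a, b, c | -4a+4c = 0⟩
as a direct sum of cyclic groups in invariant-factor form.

Answer: M ≅ ℤ^2 ⊕ ℤ/4

Derivation:
rank_ℚ(R)=1; free=3−1=2
SNF(R) diag = [4] → torsion [4]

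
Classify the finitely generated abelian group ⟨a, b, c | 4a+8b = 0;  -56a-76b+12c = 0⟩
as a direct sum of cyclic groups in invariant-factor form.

Answer: M ≅ ℤ^1 ⊕ ℤ/4 ⊕ ℤ/12

Derivation:
rank_ℚ(R)=2; free=3−2=1
SNF(R) diag = [4, 12] → torsion [4, 12]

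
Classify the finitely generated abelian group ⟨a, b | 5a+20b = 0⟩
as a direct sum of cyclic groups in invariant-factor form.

Answer: M ≅ ℤ^1 ⊕ ℤ/5

Derivation:
rank_ℚ(R)=1; free=2−1=1
SNF(R) diag = [5] → torsion [5]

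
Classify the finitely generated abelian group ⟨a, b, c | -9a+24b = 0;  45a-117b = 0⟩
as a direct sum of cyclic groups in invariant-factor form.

Answer: M ≅ ℤ^1 ⊕ ℤ/3 ⊕ ℤ/9

Derivation:
rank_ℚ(R)=2; free=3−2=1
SNF(R) diag = [3, 9] → torsion [3, 9]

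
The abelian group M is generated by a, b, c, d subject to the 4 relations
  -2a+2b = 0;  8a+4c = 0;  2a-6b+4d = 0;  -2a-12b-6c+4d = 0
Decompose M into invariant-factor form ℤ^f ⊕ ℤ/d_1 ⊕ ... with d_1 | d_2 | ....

Answer: M ≅ ℤ/2 ⊕ ℤ/2 ⊕ ℤ/4 ⊕ ℤ/4

Derivation:
rank_ℚ(R)=4; free=4−4=0
SNF(R) diag = [2, 2, 4, 4] → torsion [2, 2, 4, 4]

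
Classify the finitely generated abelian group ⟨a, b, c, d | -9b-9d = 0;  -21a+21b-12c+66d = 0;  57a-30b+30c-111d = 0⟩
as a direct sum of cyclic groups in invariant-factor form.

Answer: M ≅ ℤ^1 ⊕ ℤ/3 ⊕ ℤ/9 ⊕ ℤ/18

Derivation:
rank_ℚ(R)=3; free=4−3=1
SNF(R) diag = [3, 9, 18] → torsion [3, 9, 18]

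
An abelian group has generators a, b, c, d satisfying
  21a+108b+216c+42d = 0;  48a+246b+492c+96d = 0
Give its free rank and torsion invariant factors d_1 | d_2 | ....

Answer: M ≅ ℤ^2 ⊕ ℤ/3 ⊕ ℤ/6

Derivation:
rank_ℚ(R)=2; free=4−2=2
SNF(R) diag = [3, 6] → torsion [3, 6]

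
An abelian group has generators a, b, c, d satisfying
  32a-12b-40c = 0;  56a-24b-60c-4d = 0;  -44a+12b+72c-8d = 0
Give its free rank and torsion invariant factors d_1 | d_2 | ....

Answer: M ≅ ℤ^1 ⊕ ℤ/4 ⊕ ℤ/4 ⊕ ℤ/12

Derivation:
rank_ℚ(R)=3; free=4−3=1
SNF(R) diag = [4, 4, 12] → torsion [4, 4, 12]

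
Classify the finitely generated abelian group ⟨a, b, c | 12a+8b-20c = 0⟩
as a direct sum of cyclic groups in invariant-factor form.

Answer: M ≅ ℤ^2 ⊕ ℤ/4

Derivation:
rank_ℚ(R)=1; free=3−1=2
SNF(R) diag = [4] → torsion [4]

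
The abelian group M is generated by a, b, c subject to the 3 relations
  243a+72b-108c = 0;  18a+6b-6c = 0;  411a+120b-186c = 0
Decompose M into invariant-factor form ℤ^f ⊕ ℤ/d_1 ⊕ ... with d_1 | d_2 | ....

Answer: M ≅ ℤ/3 ⊕ ℤ/6 ⊕ ℤ/18

Derivation:
rank_ℚ(R)=3; free=3−3=0
SNF(R) diag = [3, 6, 18] → torsion [3, 6, 18]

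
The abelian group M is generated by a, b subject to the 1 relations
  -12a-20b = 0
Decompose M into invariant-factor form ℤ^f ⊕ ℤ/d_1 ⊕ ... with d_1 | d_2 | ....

Answer: M ≅ ℤ^1 ⊕ ℤ/4

Derivation:
rank_ℚ(R)=1; free=2−1=1
SNF(R) diag = [4] → torsion [4]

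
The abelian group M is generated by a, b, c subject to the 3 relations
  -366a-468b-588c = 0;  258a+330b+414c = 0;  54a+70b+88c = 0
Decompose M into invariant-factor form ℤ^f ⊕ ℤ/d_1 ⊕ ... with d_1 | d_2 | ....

Answer: M ≅ ℤ/2 ⊕ ℤ/6 ⊕ ℤ/18

Derivation:
rank_ℚ(R)=3; free=3−3=0
SNF(R) diag = [2, 6, 18] → torsion [2, 6, 18]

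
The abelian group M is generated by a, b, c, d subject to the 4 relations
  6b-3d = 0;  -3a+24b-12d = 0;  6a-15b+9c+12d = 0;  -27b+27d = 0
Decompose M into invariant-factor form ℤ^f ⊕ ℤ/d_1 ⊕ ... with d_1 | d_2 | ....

Answer: M ≅ ℤ/3 ⊕ ℤ/3 ⊕ ℤ/9 ⊕ ℤ/27

Derivation:
rank_ℚ(R)=4; free=4−4=0
SNF(R) diag = [3, 3, 9, 27] → torsion [3, 3, 9, 27]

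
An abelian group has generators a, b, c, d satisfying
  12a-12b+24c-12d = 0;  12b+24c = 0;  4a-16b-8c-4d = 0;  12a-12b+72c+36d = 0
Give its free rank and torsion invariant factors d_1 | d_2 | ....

Answer: M ≅ ℤ/4 ⊕ ℤ/12 ⊕ ℤ/24 ⊕ ℤ/48

Derivation:
rank_ℚ(R)=4; free=4−4=0
SNF(R) diag = [4, 12, 24, 48] → torsion [4, 12, 24, 48]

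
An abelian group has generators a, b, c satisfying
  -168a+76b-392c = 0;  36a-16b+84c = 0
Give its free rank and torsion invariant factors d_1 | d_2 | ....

rank_ℚ(R)=2; free=3−2=1
SNF(R) diag = [4, 4] → torsion [4, 4]

Answer: M ≅ ℤ^1 ⊕ ℤ/4 ⊕ ℤ/4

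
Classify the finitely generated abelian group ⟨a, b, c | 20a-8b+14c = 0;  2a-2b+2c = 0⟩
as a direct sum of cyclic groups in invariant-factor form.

rank_ℚ(R)=2; free=3−2=1
SNF(R) diag = [2, 6] → torsion [2, 6]

Answer: M ≅ ℤ^1 ⊕ ℤ/2 ⊕ ℤ/6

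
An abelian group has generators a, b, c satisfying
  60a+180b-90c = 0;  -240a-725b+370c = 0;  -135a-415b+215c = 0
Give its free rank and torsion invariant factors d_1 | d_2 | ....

Answer: M ≅ ℤ/5 ⊕ ℤ/15 ⊕ ℤ/30

Derivation:
rank_ℚ(R)=3; free=3−3=0
SNF(R) diag = [5, 15, 30] → torsion [5, 15, 30]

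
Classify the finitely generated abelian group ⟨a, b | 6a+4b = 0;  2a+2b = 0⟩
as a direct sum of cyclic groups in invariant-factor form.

rank_ℚ(R)=2; free=2−2=0
SNF(R) diag = [2, 2] → torsion [2, 2]

Answer: M ≅ ℤ/2 ⊕ ℤ/2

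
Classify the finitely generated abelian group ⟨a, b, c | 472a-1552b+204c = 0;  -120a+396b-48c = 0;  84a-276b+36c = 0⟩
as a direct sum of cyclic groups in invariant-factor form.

Answer: M ≅ ℤ/4 ⊕ ℤ/12 ⊕ ℤ/12

Derivation:
rank_ℚ(R)=3; free=3−3=0
SNF(R) diag = [4, 12, 12] → torsion [4, 12, 12]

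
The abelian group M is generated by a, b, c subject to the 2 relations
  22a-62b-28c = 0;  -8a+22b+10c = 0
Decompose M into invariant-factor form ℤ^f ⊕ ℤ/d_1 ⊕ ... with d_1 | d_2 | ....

Answer: M ≅ ℤ^1 ⊕ ℤ/2 ⊕ ℤ/2

Derivation:
rank_ℚ(R)=2; free=3−2=1
SNF(R) diag = [2, 2] → torsion [2, 2]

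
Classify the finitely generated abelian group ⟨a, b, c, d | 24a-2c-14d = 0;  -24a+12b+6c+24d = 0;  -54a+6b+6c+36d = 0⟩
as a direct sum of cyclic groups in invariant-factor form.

Answer: M ≅ ℤ^1 ⊕ ℤ/2 ⊕ ℤ/6 ⊕ ℤ/6

Derivation:
rank_ℚ(R)=3; free=4−3=1
SNF(R) diag = [2, 6, 6] → torsion [2, 6, 6]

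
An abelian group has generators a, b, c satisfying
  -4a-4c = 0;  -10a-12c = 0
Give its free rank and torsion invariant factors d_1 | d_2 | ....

Answer: M ≅ ℤ^1 ⊕ ℤ/2 ⊕ ℤ/4

Derivation:
rank_ℚ(R)=2; free=3−2=1
SNF(R) diag = [2, 4] → torsion [2, 4]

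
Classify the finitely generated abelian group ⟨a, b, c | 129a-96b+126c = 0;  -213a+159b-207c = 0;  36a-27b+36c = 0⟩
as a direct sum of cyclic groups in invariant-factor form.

Answer: M ≅ ℤ/3 ⊕ ℤ/3 ⊕ ℤ/9

Derivation:
rank_ℚ(R)=3; free=3−3=0
SNF(R) diag = [3, 3, 9] → torsion [3, 3, 9]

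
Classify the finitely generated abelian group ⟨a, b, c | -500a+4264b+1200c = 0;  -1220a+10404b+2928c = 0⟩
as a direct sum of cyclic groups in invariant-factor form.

Answer: M ≅ ℤ^1 ⊕ ℤ/4 ⊕ ℤ/4

Derivation:
rank_ℚ(R)=2; free=3−2=1
SNF(R) diag = [4, 4] → torsion [4, 4]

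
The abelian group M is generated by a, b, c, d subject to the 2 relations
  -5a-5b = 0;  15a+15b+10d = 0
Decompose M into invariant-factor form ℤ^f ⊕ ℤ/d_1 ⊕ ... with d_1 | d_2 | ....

Answer: M ≅ ℤ^2 ⊕ ℤ/5 ⊕ ℤ/10

Derivation:
rank_ℚ(R)=2; free=4−2=2
SNF(R) diag = [5, 10] → torsion [5, 10]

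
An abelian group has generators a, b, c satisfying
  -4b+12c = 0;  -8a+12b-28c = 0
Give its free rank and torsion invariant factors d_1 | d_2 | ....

Answer: M ≅ ℤ^1 ⊕ ℤ/4 ⊕ ℤ/8

Derivation:
rank_ℚ(R)=2; free=3−2=1
SNF(R) diag = [4, 8] → torsion [4, 8]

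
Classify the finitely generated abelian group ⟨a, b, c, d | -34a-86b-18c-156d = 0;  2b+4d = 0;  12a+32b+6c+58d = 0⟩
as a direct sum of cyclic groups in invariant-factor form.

rank_ℚ(R)=3; free=4−3=1
SNF(R) diag = [2, 2, 6] → torsion [2, 2, 6]

Answer: M ≅ ℤ^1 ⊕ ℤ/2 ⊕ ℤ/2 ⊕ ℤ/6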